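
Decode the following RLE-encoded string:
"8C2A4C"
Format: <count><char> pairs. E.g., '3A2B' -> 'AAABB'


Expanding each <count><char> pair:
  8C -> 'CCCCCCCC'
  2A -> 'AA'
  4C -> 'CCCC'

Decoded = CCCCCCCCAACCCC


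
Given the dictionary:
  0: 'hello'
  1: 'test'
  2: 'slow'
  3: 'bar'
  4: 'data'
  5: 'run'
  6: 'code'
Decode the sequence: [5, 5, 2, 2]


Look up each index in the dictionary:
  5 -> 'run'
  5 -> 'run'
  2 -> 'slow'
  2 -> 'slow'

Decoded: "run run slow slow"


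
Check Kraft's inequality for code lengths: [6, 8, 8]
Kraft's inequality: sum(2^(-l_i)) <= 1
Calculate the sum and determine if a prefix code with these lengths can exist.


Sum = 2^(-6) + 2^(-8) + 2^(-8)
    = 0.015625 + 0.00390625 + 0.00390625
    = 6/256 = 0.0234375
Since 0.0234375 <= 1, Kraft's inequality IS satisfied.
A prefix code with these lengths CAN exist.

Kraft sum = 0.0234375. Satisfied.


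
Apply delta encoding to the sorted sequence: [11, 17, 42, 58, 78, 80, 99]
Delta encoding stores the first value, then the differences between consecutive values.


First value: 11
Deltas:
  17 - 11 = 6
  42 - 17 = 25
  58 - 42 = 16
  78 - 58 = 20
  80 - 78 = 2
  99 - 80 = 19


Delta encoded: [11, 6, 25, 16, 20, 2, 19]


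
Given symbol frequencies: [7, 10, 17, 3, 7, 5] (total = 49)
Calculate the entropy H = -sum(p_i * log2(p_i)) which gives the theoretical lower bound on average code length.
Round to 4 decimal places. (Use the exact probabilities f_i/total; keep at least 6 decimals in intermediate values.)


Per-symbol terms -p_i * log2(p_i) with p_i = f_i/49:
  p = 7/49 = 0.142857: log2(p) = -2.807355, -p*log2(p) = 0.401051
  p = 10/49 = 0.204082: log2(p) = -2.292782, -p*log2(p) = 0.467915
  p = 17/49 = 0.346939: log2(p) = -1.527247, -p*log2(p) = 0.529861
  p = 3/49 = 0.061224: log2(p) = -4.029747, -p*log2(p) = 0.246719
  p = 7/49 = 0.142857: log2(p) = -2.807355, -p*log2(p) = 0.401051
  p = 5/49 = 0.102041: log2(p) = -3.292782, -p*log2(p) = 0.335998
H = 0.401051 + 0.467915 + 0.529861 + 0.246719 + 0.401051 + 0.335998 = 2.382595

H = 2.3826 bits/symbol


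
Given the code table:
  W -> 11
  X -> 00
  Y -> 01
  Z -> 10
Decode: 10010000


Decoding:
10 -> Z
01 -> Y
00 -> X
00 -> X


Result: ZYXX


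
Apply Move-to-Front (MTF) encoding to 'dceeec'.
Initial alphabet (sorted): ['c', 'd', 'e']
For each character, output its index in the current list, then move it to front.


MTF encoding:
'd': index 1 in ['c', 'd', 'e'] -> ['d', 'c', 'e']
'c': index 1 in ['d', 'c', 'e'] -> ['c', 'd', 'e']
'e': index 2 in ['c', 'd', 'e'] -> ['e', 'c', 'd']
'e': index 0 in ['e', 'c', 'd'] -> ['e', 'c', 'd']
'e': index 0 in ['e', 'c', 'd'] -> ['e', 'c', 'd']
'c': index 1 in ['e', 'c', 'd'] -> ['c', 'e', 'd']


Output: [1, 1, 2, 0, 0, 1]


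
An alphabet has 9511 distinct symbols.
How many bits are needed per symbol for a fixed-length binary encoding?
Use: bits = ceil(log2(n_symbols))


log2(9511) = 13.2154
Bracket: 2^13 = 8192 < 9511 <= 2^14 = 16384
So ceil(log2(9511)) = 14

bits = ceil(log2(9511)) = ceil(13.2154) = 14 bits


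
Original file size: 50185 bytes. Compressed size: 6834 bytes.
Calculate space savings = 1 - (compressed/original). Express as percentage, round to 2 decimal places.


ratio = compressed/original = 6834/50185 = 0.136176
savings = 1 - ratio = 1 - 0.136176 = 0.863824
as a percentage: 0.863824 * 100 = 86.38%

Space savings = 1 - 6834/50185 = 86.38%


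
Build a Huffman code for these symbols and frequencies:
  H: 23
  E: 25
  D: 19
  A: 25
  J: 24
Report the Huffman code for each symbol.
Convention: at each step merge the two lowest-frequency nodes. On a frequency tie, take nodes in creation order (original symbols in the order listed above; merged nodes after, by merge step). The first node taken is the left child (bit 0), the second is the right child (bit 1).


Huffman tree construction:
Step 1: Merge D(19) + H(23) = 42
Step 2: Merge J(24) + E(25) = 49
Step 3: Merge A(25) + (D+H)(42) = 67
Step 4: Merge (J+E)(49) + (A+(D+H))(67) = 116
Read each symbol's code off the tree from the root (left child = 0, right child = 1).

Codes:
  H: 111 (length 3)
  E: 01 (length 2)
  D: 110 (length 3)
  A: 10 (length 2)
  J: 00 (length 2)
Average code length: 274/116 = 2.3621 bits/symbol


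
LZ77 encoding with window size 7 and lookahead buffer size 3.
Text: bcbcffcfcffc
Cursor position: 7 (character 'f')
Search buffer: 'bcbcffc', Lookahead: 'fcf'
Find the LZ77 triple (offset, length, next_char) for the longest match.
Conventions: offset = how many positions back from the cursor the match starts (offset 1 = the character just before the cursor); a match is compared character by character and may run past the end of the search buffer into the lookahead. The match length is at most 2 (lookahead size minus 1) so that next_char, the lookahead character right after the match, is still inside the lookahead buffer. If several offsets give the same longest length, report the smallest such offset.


Try each offset into the search buffer:
  offset=1 (pos 6, char 'c'): match length 0
  offset=2 (pos 5, char 'f'): match length 2
  offset=3 (pos 4, char 'f'): match length 1
  offset=4 (pos 3, char 'c'): match length 0
  offset=5 (pos 2, char 'b'): match length 0
  offset=6 (pos 1, char 'c'): match length 0
  offset=7 (pos 0, char 'b'): match length 0
Longest match has length 2 at offset 2.
next_char = character at position 7 + 2 = 9 -> 'f'

Best match: offset=2, length=2 (matching 'fc' starting at position 5)
LZ77 triple: (2, 2, 'f')


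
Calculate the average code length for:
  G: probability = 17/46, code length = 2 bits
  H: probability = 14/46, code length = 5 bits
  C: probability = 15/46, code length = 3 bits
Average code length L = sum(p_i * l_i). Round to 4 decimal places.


Weighted contributions p_i * l_i:
  G: (17/46) * 2 = 34/46
  H: (14/46) * 5 = 70/46
  C: (15/46) * 3 = 45/46
Sum = (34 + 70 + 45)/46 = 149/46

L = 149/46 = 3.2391 bits/symbol


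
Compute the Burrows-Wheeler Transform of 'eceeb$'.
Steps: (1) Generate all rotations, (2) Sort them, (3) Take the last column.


Rotations (sorted):
  0: $eceeb -> last char: b
  1: b$ecee -> last char: e
  2: ceeb$e -> last char: e
  3: eb$ece -> last char: e
  4: eceeb$ -> last char: $
  5: eeb$ec -> last char: c


BWT = beee$c


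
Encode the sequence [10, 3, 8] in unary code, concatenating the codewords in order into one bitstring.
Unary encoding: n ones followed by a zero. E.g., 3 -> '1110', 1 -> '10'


Encode each number as n ones followed by a terminating 0:
  10 -> 11111111110 (11 bits)
  3 -> 1110 (4 bits)
  8 -> 111111110 (9 bits)
Total length = 11 + 4 + 9 = 24 bits.

Unary([10, 3, 8]) = 111111111101110111111110 (24 bits)


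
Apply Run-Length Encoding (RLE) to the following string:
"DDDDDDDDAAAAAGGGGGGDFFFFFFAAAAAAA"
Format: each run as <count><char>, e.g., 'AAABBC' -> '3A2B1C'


Scanning runs left to right:
  i=0: run of 'D' x 8 -> '8D'
  i=8: run of 'A' x 5 -> '5A'
  i=13: run of 'G' x 6 -> '6G'
  i=19: run of 'D' x 1 -> '1D'
  i=20: run of 'F' x 6 -> '6F'
  i=26: run of 'A' x 7 -> '7A'

RLE = 8D5A6G1D6F7A


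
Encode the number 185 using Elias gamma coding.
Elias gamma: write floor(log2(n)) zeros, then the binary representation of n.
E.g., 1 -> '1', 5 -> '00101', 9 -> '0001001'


num_bits = floor(log2(185)) + 1 = 8
leading_zeros = num_bits - 1 = 7
binary(185) = 10111001

Elias gamma(185) = '0000000' + '10111001' = 000000010111001 (15 bits)


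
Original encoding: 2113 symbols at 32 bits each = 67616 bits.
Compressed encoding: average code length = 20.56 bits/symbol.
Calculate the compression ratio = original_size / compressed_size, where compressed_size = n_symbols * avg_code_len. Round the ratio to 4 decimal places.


original_size = n_symbols * orig_bits = 2113 * 32 = 67616 bits
compressed_size = n_symbols * avg_code_len = 2113 * 20.56 = 43443.28 bits
ratio = original_size / compressed_size = 67616 / 43443.28 = 1.5564

Compression ratio = 1.5564


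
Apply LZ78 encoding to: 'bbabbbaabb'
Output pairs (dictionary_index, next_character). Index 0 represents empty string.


LZ78 encoding steps:
Dictionary: {0: ''}
Step 1: w='' (idx 0), next='b' -> output (0, 'b'), add 'b' as idx 1
Step 2: w='b' (idx 1), next='a' -> output (1, 'a'), add 'ba' as idx 2
Step 3: w='b' (idx 1), next='b' -> output (1, 'b'), add 'bb' as idx 3
Step 4: w='ba' (idx 2), next='a' -> output (2, 'a'), add 'baa' as idx 4
Step 5: w='bb' (idx 3), end of input -> output (3, '')


Encoded: [(0, 'b'), (1, 'a'), (1, 'b'), (2, 'a'), (3, '')]


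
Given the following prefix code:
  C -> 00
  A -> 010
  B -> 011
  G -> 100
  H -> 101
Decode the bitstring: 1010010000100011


Decoding step by step:
Bits 101 -> H
Bits 00 -> C
Bits 100 -> G
Bits 00 -> C
Bits 100 -> G
Bits 011 -> B


Decoded message: HCGCGB


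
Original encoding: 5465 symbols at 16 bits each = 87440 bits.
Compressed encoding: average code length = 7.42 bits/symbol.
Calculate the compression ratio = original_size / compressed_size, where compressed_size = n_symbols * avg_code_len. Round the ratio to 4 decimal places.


original_size = n_symbols * orig_bits = 5465 * 16 = 87440 bits
compressed_size = n_symbols * avg_code_len = 5465 * 7.42 = 40550.3 bits
ratio = original_size / compressed_size = 87440 / 40550.3 = 2.1563

Compression ratio = 2.1563


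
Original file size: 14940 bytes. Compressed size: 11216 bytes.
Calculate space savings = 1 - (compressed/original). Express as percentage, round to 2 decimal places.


ratio = compressed/original = 11216/14940 = 0.750736
savings = 1 - ratio = 1 - 0.750736 = 0.249264
as a percentage: 0.249264 * 100 = 24.93%

Space savings = 1 - 11216/14940 = 24.93%


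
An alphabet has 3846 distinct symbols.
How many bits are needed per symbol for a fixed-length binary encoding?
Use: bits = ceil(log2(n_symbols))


log2(3846) = 11.9091
Bracket: 2^11 = 2048 < 3846 <= 2^12 = 4096
So ceil(log2(3846)) = 12

bits = ceil(log2(3846)) = ceil(11.9091) = 12 bits


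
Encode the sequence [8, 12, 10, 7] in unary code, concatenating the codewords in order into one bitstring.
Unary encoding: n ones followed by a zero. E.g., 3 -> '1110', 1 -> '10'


Encode each number as n ones followed by a terminating 0:
  8 -> 111111110 (9 bits)
  12 -> 1111111111110 (13 bits)
  10 -> 11111111110 (11 bits)
  7 -> 11111110 (8 bits)
Total length = 9 + 13 + 11 + 8 = 41 bits.

Unary([8, 12, 10, 7]) = 11111111011111111111101111111111011111110 (41 bits)


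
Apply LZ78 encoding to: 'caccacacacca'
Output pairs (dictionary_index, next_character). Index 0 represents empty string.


LZ78 encoding steps:
Dictionary: {0: ''}
Step 1: w='' (idx 0), next='c' -> output (0, 'c'), add 'c' as idx 1
Step 2: w='' (idx 0), next='a' -> output (0, 'a'), add 'a' as idx 2
Step 3: w='c' (idx 1), next='c' -> output (1, 'c'), add 'cc' as idx 3
Step 4: w='a' (idx 2), next='c' -> output (2, 'c'), add 'ac' as idx 4
Step 5: w='ac' (idx 4), next='a' -> output (4, 'a'), add 'aca' as idx 5
Step 6: w='cc' (idx 3), next='a' -> output (3, 'a'), add 'cca' as idx 6


Encoded: [(0, 'c'), (0, 'a'), (1, 'c'), (2, 'c'), (4, 'a'), (3, 'a')]


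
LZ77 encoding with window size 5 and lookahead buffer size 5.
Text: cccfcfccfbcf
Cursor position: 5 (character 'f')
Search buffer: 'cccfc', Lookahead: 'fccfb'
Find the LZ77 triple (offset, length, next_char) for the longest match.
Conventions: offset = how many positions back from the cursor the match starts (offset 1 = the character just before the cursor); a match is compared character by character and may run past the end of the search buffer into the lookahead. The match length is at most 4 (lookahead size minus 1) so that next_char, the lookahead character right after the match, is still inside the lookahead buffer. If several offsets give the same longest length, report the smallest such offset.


Try each offset into the search buffer:
  offset=1 (pos 4, char 'c'): match length 0
  offset=2 (pos 3, char 'f'): match length 2
  offset=3 (pos 2, char 'c'): match length 0
  offset=4 (pos 1, char 'c'): match length 0
  offset=5 (pos 0, char 'c'): match length 0
Longest match has length 2 at offset 2.
next_char = character at position 5 + 2 = 7 -> 'c'

Best match: offset=2, length=2 (matching 'fc' starting at position 3)
LZ77 triple: (2, 2, 'c')


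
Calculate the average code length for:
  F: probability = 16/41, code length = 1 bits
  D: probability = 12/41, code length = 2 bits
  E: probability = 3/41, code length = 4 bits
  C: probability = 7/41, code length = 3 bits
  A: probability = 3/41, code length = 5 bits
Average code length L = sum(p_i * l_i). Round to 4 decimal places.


Weighted contributions p_i * l_i:
  F: (16/41) * 1 = 16/41
  D: (12/41) * 2 = 24/41
  E: (3/41) * 4 = 12/41
  C: (7/41) * 3 = 21/41
  A: (3/41) * 5 = 15/41
Sum = (16 + 24 + 12 + 21 + 15)/41 = 88/41

L = 88/41 = 2.1463 bits/symbol


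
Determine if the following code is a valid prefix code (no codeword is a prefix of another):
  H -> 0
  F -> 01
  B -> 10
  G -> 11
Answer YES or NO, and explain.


Checking each pair (does one codeword prefix another?):
  H='0' vs F='01': prefix -- VIOLATION

NO -- this is NOT a valid prefix code. H (0) is a prefix of F (01).


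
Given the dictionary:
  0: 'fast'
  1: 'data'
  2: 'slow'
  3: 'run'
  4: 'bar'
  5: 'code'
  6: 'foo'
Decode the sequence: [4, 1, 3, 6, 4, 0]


Look up each index in the dictionary:
  4 -> 'bar'
  1 -> 'data'
  3 -> 'run'
  6 -> 'foo'
  4 -> 'bar'
  0 -> 'fast'

Decoded: "bar data run foo bar fast"


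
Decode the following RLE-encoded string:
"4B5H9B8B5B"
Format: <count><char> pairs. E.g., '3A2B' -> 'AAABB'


Expanding each <count><char> pair:
  4B -> 'BBBB'
  5H -> 'HHHHH'
  9B -> 'BBBBBBBBB'
  8B -> 'BBBBBBBB'
  5B -> 'BBBBB'

Decoded = BBBBHHHHHBBBBBBBBBBBBBBBBBBBBBB


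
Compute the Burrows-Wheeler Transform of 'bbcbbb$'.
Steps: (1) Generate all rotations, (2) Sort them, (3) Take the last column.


Rotations (sorted):
  0: $bbcbbb -> last char: b
  1: b$bbcbb -> last char: b
  2: bb$bbcb -> last char: b
  3: bbb$bbc -> last char: c
  4: bbcbbb$ -> last char: $
  5: bcbbb$b -> last char: b
  6: cbbb$bb -> last char: b


BWT = bbbc$bb


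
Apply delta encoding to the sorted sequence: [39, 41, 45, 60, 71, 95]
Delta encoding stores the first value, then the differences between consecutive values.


First value: 39
Deltas:
  41 - 39 = 2
  45 - 41 = 4
  60 - 45 = 15
  71 - 60 = 11
  95 - 71 = 24


Delta encoded: [39, 2, 4, 15, 11, 24]


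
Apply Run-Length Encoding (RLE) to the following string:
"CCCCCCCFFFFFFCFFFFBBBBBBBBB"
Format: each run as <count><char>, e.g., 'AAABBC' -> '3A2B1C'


Scanning runs left to right:
  i=0: run of 'C' x 7 -> '7C'
  i=7: run of 'F' x 6 -> '6F'
  i=13: run of 'C' x 1 -> '1C'
  i=14: run of 'F' x 4 -> '4F'
  i=18: run of 'B' x 9 -> '9B'

RLE = 7C6F1C4F9B


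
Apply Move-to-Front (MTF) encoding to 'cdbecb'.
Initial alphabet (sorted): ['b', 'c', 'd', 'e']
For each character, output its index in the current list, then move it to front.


MTF encoding:
'c': index 1 in ['b', 'c', 'd', 'e'] -> ['c', 'b', 'd', 'e']
'd': index 2 in ['c', 'b', 'd', 'e'] -> ['d', 'c', 'b', 'e']
'b': index 2 in ['d', 'c', 'b', 'e'] -> ['b', 'd', 'c', 'e']
'e': index 3 in ['b', 'd', 'c', 'e'] -> ['e', 'b', 'd', 'c']
'c': index 3 in ['e', 'b', 'd', 'c'] -> ['c', 'e', 'b', 'd']
'b': index 2 in ['c', 'e', 'b', 'd'] -> ['b', 'c', 'e', 'd']


Output: [1, 2, 2, 3, 3, 2]


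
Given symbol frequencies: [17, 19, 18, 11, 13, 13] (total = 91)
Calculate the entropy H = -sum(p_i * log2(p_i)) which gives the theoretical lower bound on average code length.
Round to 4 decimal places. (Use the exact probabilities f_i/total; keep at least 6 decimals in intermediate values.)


Per-symbol terms -p_i * log2(p_i) with p_i = f_i/91:
  p = 17/91 = 0.186813: log2(p) = -2.420332, -p*log2(p) = 0.452150
  p = 19/91 = 0.208791: log2(p) = -2.259867, -p*log2(p) = 0.471840
  p = 18/91 = 0.197802: log2(p) = -2.337870, -p*log2(p) = 0.462436
  p = 11/91 = 0.120879: log2(p) = -3.048363, -p*log2(p) = 0.368483
  p = 13/91 = 0.142857: log2(p) = -2.807355, -p*log2(p) = 0.401051
  p = 13/91 = 0.142857: log2(p) = -2.807355, -p*log2(p) = 0.401051
H = 0.452150 + 0.471840 + 0.462436 + 0.368483 + 0.401051 + 0.401051 = 2.557011

H = 2.557 bits/symbol


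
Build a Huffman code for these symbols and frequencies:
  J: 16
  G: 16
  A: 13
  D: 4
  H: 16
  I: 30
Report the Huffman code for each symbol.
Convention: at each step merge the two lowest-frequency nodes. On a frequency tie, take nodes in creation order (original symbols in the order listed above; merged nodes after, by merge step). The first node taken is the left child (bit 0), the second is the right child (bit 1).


Huffman tree construction:
Step 1: Merge D(4) + A(13) = 17
Step 2: Merge J(16) + G(16) = 32
Step 3: Merge H(16) + (D+A)(17) = 33
Step 4: Merge I(30) + (J+G)(32) = 62
Step 5: Merge (H+(D+A))(33) + (I+(J+G))(62) = 95
Read each symbol's code off the tree from the root (left child = 0, right child = 1).

Codes:
  J: 110 (length 3)
  G: 111 (length 3)
  A: 011 (length 3)
  D: 010 (length 3)
  H: 00 (length 2)
  I: 10 (length 2)
Average code length: 239/95 = 2.5158 bits/symbol


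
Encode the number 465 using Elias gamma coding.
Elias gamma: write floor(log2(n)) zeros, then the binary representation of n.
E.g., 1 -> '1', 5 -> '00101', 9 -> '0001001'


num_bits = floor(log2(465)) + 1 = 9
leading_zeros = num_bits - 1 = 8
binary(465) = 111010001

Elias gamma(465) = '00000000' + '111010001' = 00000000111010001 (17 bits)


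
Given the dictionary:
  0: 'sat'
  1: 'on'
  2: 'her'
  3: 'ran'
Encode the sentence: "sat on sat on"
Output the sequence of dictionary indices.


Look up each word in the dictionary:
  'sat' -> 0
  'on' -> 1
  'sat' -> 0
  'on' -> 1

Encoded: [0, 1, 0, 1]


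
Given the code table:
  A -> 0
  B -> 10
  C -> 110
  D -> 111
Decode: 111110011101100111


Decoding:
111 -> D
110 -> C
0 -> A
111 -> D
0 -> A
110 -> C
0 -> A
111 -> D


Result: DCADACAD


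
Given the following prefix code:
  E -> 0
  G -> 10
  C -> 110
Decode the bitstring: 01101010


Decoding step by step:
Bits 0 -> E
Bits 110 -> C
Bits 10 -> G
Bits 10 -> G


Decoded message: ECGG


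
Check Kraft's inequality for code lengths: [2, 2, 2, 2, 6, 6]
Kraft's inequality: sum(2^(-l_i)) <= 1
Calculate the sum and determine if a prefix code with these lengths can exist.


Sum = 2^(-2) + 2^(-2) + 2^(-2) + 2^(-2) + 2^(-6) + 2^(-6)
    = 0.25 + 0.25 + 0.25 + 0.25 + 0.015625 + 0.015625
    = 66/64 = 1.03125
Since 1.03125 > 1, Kraft's inequality is NOT satisfied.
A prefix code with these lengths CANNOT exist.

Kraft sum = 1.03125. Not satisfied.


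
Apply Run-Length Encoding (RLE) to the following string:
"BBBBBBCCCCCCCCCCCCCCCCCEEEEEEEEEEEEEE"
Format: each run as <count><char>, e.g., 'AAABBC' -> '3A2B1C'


Scanning runs left to right:
  i=0: run of 'B' x 6 -> '6B'
  i=6: run of 'C' x 17 -> '17C'
  i=23: run of 'E' x 14 -> '14E'

RLE = 6B17C14E


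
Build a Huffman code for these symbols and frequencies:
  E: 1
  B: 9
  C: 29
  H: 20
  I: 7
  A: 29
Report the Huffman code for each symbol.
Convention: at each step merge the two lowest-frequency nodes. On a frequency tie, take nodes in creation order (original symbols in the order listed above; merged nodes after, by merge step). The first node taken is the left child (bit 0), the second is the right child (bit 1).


Huffman tree construction:
Step 1: Merge E(1) + I(7) = 8
Step 2: Merge (E+I)(8) + B(9) = 17
Step 3: Merge ((E+I)+B)(17) + H(20) = 37
Step 4: Merge C(29) + A(29) = 58
Step 5: Merge (((E+I)+B)+H)(37) + (C+A)(58) = 95
Read each symbol's code off the tree from the root (left child = 0, right child = 1).

Codes:
  E: 0000 (length 4)
  B: 001 (length 3)
  C: 10 (length 2)
  H: 01 (length 2)
  I: 0001 (length 4)
  A: 11 (length 2)
Average code length: 215/95 = 2.2632 bits/symbol


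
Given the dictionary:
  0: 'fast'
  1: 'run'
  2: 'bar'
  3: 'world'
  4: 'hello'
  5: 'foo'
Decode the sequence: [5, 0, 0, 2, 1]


Look up each index in the dictionary:
  5 -> 'foo'
  0 -> 'fast'
  0 -> 'fast'
  2 -> 'bar'
  1 -> 'run'

Decoded: "foo fast fast bar run"


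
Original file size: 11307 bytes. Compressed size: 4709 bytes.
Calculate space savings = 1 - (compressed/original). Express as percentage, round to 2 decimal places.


ratio = compressed/original = 4709/11307 = 0.416468
savings = 1 - ratio = 1 - 0.416468 = 0.583532
as a percentage: 0.583532 * 100 = 58.35%

Space savings = 1 - 4709/11307 = 58.35%


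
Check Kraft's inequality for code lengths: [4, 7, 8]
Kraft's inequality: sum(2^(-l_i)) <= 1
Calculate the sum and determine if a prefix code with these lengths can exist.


Sum = 2^(-4) + 2^(-7) + 2^(-8)
    = 0.0625 + 0.0078125 + 0.00390625
    = 19/256 = 0.07421875
Since 0.07421875 <= 1, Kraft's inequality IS satisfied.
A prefix code with these lengths CAN exist.

Kraft sum = 0.07421875. Satisfied.


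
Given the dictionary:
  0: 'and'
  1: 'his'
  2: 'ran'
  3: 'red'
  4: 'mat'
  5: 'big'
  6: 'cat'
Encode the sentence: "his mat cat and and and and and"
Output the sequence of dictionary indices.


Look up each word in the dictionary:
  'his' -> 1
  'mat' -> 4
  'cat' -> 6
  'and' -> 0
  'and' -> 0
  'and' -> 0
  'and' -> 0
  'and' -> 0

Encoded: [1, 4, 6, 0, 0, 0, 0, 0]


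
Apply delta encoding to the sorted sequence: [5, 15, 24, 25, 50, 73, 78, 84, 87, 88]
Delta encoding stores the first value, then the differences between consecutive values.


First value: 5
Deltas:
  15 - 5 = 10
  24 - 15 = 9
  25 - 24 = 1
  50 - 25 = 25
  73 - 50 = 23
  78 - 73 = 5
  84 - 78 = 6
  87 - 84 = 3
  88 - 87 = 1


Delta encoded: [5, 10, 9, 1, 25, 23, 5, 6, 3, 1]


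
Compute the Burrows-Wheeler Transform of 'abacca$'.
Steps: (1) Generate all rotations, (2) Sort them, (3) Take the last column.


Rotations (sorted):
  0: $abacca -> last char: a
  1: a$abacc -> last char: c
  2: abacca$ -> last char: $
  3: acca$ab -> last char: b
  4: bacca$a -> last char: a
  5: ca$abac -> last char: c
  6: cca$aba -> last char: a


BWT = ac$baca


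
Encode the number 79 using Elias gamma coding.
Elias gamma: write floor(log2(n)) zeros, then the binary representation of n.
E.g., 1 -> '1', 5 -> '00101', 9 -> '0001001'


num_bits = floor(log2(79)) + 1 = 7
leading_zeros = num_bits - 1 = 6
binary(79) = 1001111

Elias gamma(79) = '000000' + '1001111' = 0000001001111 (13 bits)


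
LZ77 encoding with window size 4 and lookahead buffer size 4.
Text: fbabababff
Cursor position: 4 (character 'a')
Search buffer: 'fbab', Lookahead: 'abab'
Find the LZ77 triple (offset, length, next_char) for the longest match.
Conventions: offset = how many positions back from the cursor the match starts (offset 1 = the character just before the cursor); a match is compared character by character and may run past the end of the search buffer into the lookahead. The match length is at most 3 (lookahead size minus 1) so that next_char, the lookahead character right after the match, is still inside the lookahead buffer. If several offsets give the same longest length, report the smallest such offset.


Try each offset into the search buffer:
  offset=1 (pos 3, char 'b'): match length 0
  offset=2 (pos 2, char 'a'): match length 3
  offset=3 (pos 1, char 'b'): match length 0
  offset=4 (pos 0, char 'f'): match length 0
Longest match has length 3 at offset 2.
next_char = character at position 4 + 3 = 7 -> 'b'

Best match: offset=2, length=3 (matching 'aba' starting at position 2)
LZ77 triple: (2, 3, 'b')


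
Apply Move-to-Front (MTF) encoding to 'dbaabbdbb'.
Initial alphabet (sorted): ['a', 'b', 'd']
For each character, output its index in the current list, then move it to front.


MTF encoding:
'd': index 2 in ['a', 'b', 'd'] -> ['d', 'a', 'b']
'b': index 2 in ['d', 'a', 'b'] -> ['b', 'd', 'a']
'a': index 2 in ['b', 'd', 'a'] -> ['a', 'b', 'd']
'a': index 0 in ['a', 'b', 'd'] -> ['a', 'b', 'd']
'b': index 1 in ['a', 'b', 'd'] -> ['b', 'a', 'd']
'b': index 0 in ['b', 'a', 'd'] -> ['b', 'a', 'd']
'd': index 2 in ['b', 'a', 'd'] -> ['d', 'b', 'a']
'b': index 1 in ['d', 'b', 'a'] -> ['b', 'd', 'a']
'b': index 0 in ['b', 'd', 'a'] -> ['b', 'd', 'a']


Output: [2, 2, 2, 0, 1, 0, 2, 1, 0]


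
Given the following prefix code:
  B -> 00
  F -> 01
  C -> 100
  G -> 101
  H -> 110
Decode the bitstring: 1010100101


Decoding step by step:
Bits 101 -> G
Bits 01 -> F
Bits 00 -> B
Bits 101 -> G


Decoded message: GFBG


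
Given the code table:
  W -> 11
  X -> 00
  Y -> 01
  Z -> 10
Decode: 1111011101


Decoding:
11 -> W
11 -> W
01 -> Y
11 -> W
01 -> Y


Result: WWYWY


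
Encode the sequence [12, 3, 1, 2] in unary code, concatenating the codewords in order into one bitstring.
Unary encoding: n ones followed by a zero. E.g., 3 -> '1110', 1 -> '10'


Encode each number as n ones followed by a terminating 0:
  12 -> 1111111111110 (13 bits)
  3 -> 1110 (4 bits)
  1 -> 10 (2 bits)
  2 -> 110 (3 bits)
Total length = 13 + 4 + 2 + 3 = 22 bits.

Unary([12, 3, 1, 2]) = 1111111111110111010110 (22 bits)


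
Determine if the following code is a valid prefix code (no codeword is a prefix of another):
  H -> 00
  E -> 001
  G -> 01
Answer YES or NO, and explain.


Checking each pair (does one codeword prefix another?):
  H='00' vs E='001': prefix -- VIOLATION

NO -- this is NOT a valid prefix code. H (00) is a prefix of E (001).


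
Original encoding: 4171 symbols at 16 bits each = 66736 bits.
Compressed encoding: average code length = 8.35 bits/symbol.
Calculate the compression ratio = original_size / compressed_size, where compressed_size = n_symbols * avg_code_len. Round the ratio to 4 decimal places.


original_size = n_symbols * orig_bits = 4171 * 16 = 66736 bits
compressed_size = n_symbols * avg_code_len = 4171 * 8.35 = 34827.85 bits
ratio = original_size / compressed_size = 66736 / 34827.85 = 1.9162

Compression ratio = 1.9162


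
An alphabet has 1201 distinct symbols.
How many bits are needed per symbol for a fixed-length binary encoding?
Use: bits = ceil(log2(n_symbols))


log2(1201) = 10.23
Bracket: 2^10 = 1024 < 1201 <= 2^11 = 2048
So ceil(log2(1201)) = 11

bits = ceil(log2(1201)) = ceil(10.23) = 11 bits


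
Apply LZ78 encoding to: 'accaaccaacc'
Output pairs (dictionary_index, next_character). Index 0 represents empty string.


LZ78 encoding steps:
Dictionary: {0: ''}
Step 1: w='' (idx 0), next='a' -> output (0, 'a'), add 'a' as idx 1
Step 2: w='' (idx 0), next='c' -> output (0, 'c'), add 'c' as idx 2
Step 3: w='c' (idx 2), next='a' -> output (2, 'a'), add 'ca' as idx 3
Step 4: w='a' (idx 1), next='c' -> output (1, 'c'), add 'ac' as idx 4
Step 5: w='ca' (idx 3), next='a' -> output (3, 'a'), add 'caa' as idx 5
Step 6: w='c' (idx 2), next='c' -> output (2, 'c'), add 'cc' as idx 6


Encoded: [(0, 'a'), (0, 'c'), (2, 'a'), (1, 'c'), (3, 'a'), (2, 'c')]


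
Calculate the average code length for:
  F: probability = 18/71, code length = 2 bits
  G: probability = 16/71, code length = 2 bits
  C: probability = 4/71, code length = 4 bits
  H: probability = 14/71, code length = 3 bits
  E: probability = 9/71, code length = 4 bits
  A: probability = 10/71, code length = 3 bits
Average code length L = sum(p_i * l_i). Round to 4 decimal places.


Weighted contributions p_i * l_i:
  F: (18/71) * 2 = 36/71
  G: (16/71) * 2 = 32/71
  C: (4/71) * 4 = 16/71
  H: (14/71) * 3 = 42/71
  E: (9/71) * 4 = 36/71
  A: (10/71) * 3 = 30/71
Sum = (36 + 32 + 16 + 42 + 36 + 30)/71 = 192/71

L = 192/71 = 2.7042 bits/symbol


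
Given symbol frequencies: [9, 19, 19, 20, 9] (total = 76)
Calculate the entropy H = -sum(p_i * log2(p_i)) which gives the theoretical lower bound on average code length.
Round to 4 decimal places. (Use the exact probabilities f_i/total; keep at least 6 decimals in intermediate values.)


Per-symbol terms -p_i * log2(p_i) with p_i = f_i/76:
  p = 9/76 = 0.118421: log2(p) = -3.078003, -p*log2(p) = 0.364500
  p = 19/76 = 0.250000: log2(p) = -2.000000, -p*log2(p) = 0.500000
  p = 19/76 = 0.250000: log2(p) = -2.000000, -p*log2(p) = 0.500000
  p = 20/76 = 0.263158: log2(p) = -1.925999, -p*log2(p) = 0.506842
  p = 9/76 = 0.118421: log2(p) = -3.078003, -p*log2(p) = 0.364500
H = 0.364500 + 0.500000 + 0.500000 + 0.506842 + 0.364500 = 2.235842

H = 2.2358 bits/symbol


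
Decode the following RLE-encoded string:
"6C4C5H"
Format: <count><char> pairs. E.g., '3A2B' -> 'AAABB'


Expanding each <count><char> pair:
  6C -> 'CCCCCC'
  4C -> 'CCCC'
  5H -> 'HHHHH'

Decoded = CCCCCCCCCCHHHHH


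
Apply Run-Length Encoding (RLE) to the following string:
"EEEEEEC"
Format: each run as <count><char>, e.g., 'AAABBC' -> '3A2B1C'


Scanning runs left to right:
  i=0: run of 'E' x 6 -> '6E'
  i=6: run of 'C' x 1 -> '1C'

RLE = 6E1C


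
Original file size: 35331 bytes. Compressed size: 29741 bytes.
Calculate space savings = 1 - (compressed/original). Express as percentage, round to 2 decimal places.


ratio = compressed/original = 29741/35331 = 0.841782
savings = 1 - ratio = 1 - 0.841782 = 0.158218
as a percentage: 0.158218 * 100 = 15.82%

Space savings = 1 - 29741/35331 = 15.82%


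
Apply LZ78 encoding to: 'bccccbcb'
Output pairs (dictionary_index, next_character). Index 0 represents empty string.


LZ78 encoding steps:
Dictionary: {0: ''}
Step 1: w='' (idx 0), next='b' -> output (0, 'b'), add 'b' as idx 1
Step 2: w='' (idx 0), next='c' -> output (0, 'c'), add 'c' as idx 2
Step 3: w='c' (idx 2), next='c' -> output (2, 'c'), add 'cc' as idx 3
Step 4: w='c' (idx 2), next='b' -> output (2, 'b'), add 'cb' as idx 4
Step 5: w='cb' (idx 4), end of input -> output (4, '')


Encoded: [(0, 'b'), (0, 'c'), (2, 'c'), (2, 'b'), (4, '')]


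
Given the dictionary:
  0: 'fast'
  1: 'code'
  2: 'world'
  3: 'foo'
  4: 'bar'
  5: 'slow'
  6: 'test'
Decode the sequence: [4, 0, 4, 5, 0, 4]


Look up each index in the dictionary:
  4 -> 'bar'
  0 -> 'fast'
  4 -> 'bar'
  5 -> 'slow'
  0 -> 'fast'
  4 -> 'bar'

Decoded: "bar fast bar slow fast bar"


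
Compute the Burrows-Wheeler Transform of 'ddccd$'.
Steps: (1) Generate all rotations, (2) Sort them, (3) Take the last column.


Rotations (sorted):
  0: $ddccd -> last char: d
  1: ccd$dd -> last char: d
  2: cd$ddc -> last char: c
  3: d$ddcc -> last char: c
  4: dccd$d -> last char: d
  5: ddccd$ -> last char: $


BWT = ddccd$


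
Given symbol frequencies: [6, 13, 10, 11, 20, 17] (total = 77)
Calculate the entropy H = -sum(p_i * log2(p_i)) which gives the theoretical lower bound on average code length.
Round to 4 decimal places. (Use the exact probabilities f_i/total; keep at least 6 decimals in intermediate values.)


Per-symbol terms -p_i * log2(p_i) with p_i = f_i/77:
  p = 6/77 = 0.077922: log2(p) = -3.681824, -p*log2(p) = 0.286895
  p = 13/77 = 0.168831: log2(p) = -2.566347, -p*log2(p) = 0.433279
  p = 10/77 = 0.129870: log2(p) = -2.944858, -p*log2(p) = 0.382449
  p = 11/77 = 0.142857: log2(p) = -2.807355, -p*log2(p) = 0.401051
  p = 20/77 = 0.259740: log2(p) = -1.944858, -p*log2(p) = 0.505158
  p = 17/77 = 0.220779: log2(p) = -2.179324, -p*log2(p) = 0.481149
H = 0.286895 + 0.433279 + 0.382449 + 0.401051 + 0.505158 + 0.481149 = 2.489981

H = 2.49 bits/symbol


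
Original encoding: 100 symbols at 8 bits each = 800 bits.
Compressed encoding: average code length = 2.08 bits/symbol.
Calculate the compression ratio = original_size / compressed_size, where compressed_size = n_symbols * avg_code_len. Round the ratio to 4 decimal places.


original_size = n_symbols * orig_bits = 100 * 8 = 800 bits
compressed_size = n_symbols * avg_code_len = 100 * 2.08 = 208.0 bits
ratio = original_size / compressed_size = 800 / 208.0 = 3.8462

Compression ratio = 3.8462


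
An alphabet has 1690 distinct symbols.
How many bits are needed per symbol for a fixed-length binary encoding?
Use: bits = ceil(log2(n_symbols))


log2(1690) = 10.7228
Bracket: 2^10 = 1024 < 1690 <= 2^11 = 2048
So ceil(log2(1690)) = 11

bits = ceil(log2(1690)) = ceil(10.7228) = 11 bits


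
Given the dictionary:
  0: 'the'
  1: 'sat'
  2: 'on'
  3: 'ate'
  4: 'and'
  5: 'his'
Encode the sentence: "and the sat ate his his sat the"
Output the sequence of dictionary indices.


Look up each word in the dictionary:
  'and' -> 4
  'the' -> 0
  'sat' -> 1
  'ate' -> 3
  'his' -> 5
  'his' -> 5
  'sat' -> 1
  'the' -> 0

Encoded: [4, 0, 1, 3, 5, 5, 1, 0]


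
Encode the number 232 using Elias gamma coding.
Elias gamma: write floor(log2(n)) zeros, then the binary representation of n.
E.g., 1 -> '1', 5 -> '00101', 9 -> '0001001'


num_bits = floor(log2(232)) + 1 = 8
leading_zeros = num_bits - 1 = 7
binary(232) = 11101000

Elias gamma(232) = '0000000' + '11101000' = 000000011101000 (15 bits)


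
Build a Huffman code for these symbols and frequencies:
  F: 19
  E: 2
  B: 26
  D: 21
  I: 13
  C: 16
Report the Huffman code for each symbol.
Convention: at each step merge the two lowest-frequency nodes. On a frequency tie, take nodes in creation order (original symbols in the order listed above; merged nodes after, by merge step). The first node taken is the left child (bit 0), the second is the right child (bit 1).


Huffman tree construction:
Step 1: Merge E(2) + I(13) = 15
Step 2: Merge (E+I)(15) + C(16) = 31
Step 3: Merge F(19) + D(21) = 40
Step 4: Merge B(26) + ((E+I)+C)(31) = 57
Step 5: Merge (F+D)(40) + (B+((E+I)+C))(57) = 97
Read each symbol's code off the tree from the root (left child = 0, right child = 1).

Codes:
  F: 00 (length 2)
  E: 1100 (length 4)
  B: 10 (length 2)
  D: 01 (length 2)
  I: 1101 (length 4)
  C: 111 (length 3)
Average code length: 240/97 = 2.4742 bits/symbol


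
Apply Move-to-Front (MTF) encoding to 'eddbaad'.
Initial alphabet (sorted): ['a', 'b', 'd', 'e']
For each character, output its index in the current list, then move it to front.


MTF encoding:
'e': index 3 in ['a', 'b', 'd', 'e'] -> ['e', 'a', 'b', 'd']
'd': index 3 in ['e', 'a', 'b', 'd'] -> ['d', 'e', 'a', 'b']
'd': index 0 in ['d', 'e', 'a', 'b'] -> ['d', 'e', 'a', 'b']
'b': index 3 in ['d', 'e', 'a', 'b'] -> ['b', 'd', 'e', 'a']
'a': index 3 in ['b', 'd', 'e', 'a'] -> ['a', 'b', 'd', 'e']
'a': index 0 in ['a', 'b', 'd', 'e'] -> ['a', 'b', 'd', 'e']
'd': index 2 in ['a', 'b', 'd', 'e'] -> ['d', 'a', 'b', 'e']


Output: [3, 3, 0, 3, 3, 0, 2]


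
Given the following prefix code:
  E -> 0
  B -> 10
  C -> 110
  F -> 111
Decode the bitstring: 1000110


Decoding step by step:
Bits 10 -> B
Bits 0 -> E
Bits 0 -> E
Bits 110 -> C


Decoded message: BEEC


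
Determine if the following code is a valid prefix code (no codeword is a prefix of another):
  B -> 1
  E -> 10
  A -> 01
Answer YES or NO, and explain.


Checking each pair (does one codeword prefix another?):
  B='1' vs E='10': prefix -- VIOLATION

NO -- this is NOT a valid prefix code. B (1) is a prefix of E (10).


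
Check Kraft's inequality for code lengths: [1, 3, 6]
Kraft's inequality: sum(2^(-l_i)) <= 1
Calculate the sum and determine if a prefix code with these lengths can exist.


Sum = 2^(-1) + 2^(-3) + 2^(-6)
    = 0.5 + 0.125 + 0.015625
    = 41/64 = 0.640625
Since 0.640625 <= 1, Kraft's inequality IS satisfied.
A prefix code with these lengths CAN exist.

Kraft sum = 0.640625. Satisfied.


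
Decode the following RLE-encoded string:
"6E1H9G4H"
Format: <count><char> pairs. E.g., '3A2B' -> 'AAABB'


Expanding each <count><char> pair:
  6E -> 'EEEEEE'
  1H -> 'H'
  9G -> 'GGGGGGGGG'
  4H -> 'HHHH'

Decoded = EEEEEEHGGGGGGGGGHHHH


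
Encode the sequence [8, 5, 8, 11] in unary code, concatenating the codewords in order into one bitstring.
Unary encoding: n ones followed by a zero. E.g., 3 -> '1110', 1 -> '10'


Encode each number as n ones followed by a terminating 0:
  8 -> 111111110 (9 bits)
  5 -> 111110 (6 bits)
  8 -> 111111110 (9 bits)
  11 -> 111111111110 (12 bits)
Total length = 9 + 6 + 9 + 12 = 36 bits.

Unary([8, 5, 8, 11]) = 111111110111110111111110111111111110 (36 bits)


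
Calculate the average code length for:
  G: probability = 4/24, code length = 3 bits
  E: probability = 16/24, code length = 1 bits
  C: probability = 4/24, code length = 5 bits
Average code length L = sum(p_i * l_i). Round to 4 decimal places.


Weighted contributions p_i * l_i:
  G: (4/24) * 3 = 12/24
  E: (16/24) * 1 = 16/24
  C: (4/24) * 5 = 20/24
Sum = (12 + 16 + 20)/24 = 48/24

L = 48/24 = 2.0000 bits/symbol


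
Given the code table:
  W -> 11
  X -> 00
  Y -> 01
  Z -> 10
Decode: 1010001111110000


Decoding:
10 -> Z
10 -> Z
00 -> X
11 -> W
11 -> W
11 -> W
00 -> X
00 -> X


Result: ZZXWWWXX


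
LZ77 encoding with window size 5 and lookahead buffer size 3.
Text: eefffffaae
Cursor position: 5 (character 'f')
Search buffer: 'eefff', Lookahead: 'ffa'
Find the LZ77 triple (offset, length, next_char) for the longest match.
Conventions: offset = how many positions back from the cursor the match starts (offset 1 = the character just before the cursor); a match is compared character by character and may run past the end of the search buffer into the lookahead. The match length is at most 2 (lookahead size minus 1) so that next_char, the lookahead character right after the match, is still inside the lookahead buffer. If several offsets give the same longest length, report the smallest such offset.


Try each offset into the search buffer:
  offset=1 (pos 4, char 'f'): match length 2
  offset=2 (pos 3, char 'f'): match length 2
  offset=3 (pos 2, char 'f'): match length 2
  offset=4 (pos 1, char 'e'): match length 0
  offset=5 (pos 0, char 'e'): match length 0
Longest match has length 2, found at offsets 1, 2, 3; take the smallest, offset 1.
next_char = character at position 5 + 2 = 7 -> 'a'

Best match: offset=1, length=2 (matching 'ff' starting at position 4)
LZ77 triple: (1, 2, 'a')


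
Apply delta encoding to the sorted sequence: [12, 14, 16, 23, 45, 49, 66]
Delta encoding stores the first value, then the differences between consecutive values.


First value: 12
Deltas:
  14 - 12 = 2
  16 - 14 = 2
  23 - 16 = 7
  45 - 23 = 22
  49 - 45 = 4
  66 - 49 = 17


Delta encoded: [12, 2, 2, 7, 22, 4, 17]


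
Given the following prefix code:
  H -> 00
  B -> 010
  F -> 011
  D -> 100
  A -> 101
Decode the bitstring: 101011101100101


Decoding step by step:
Bits 101 -> A
Bits 011 -> F
Bits 101 -> A
Bits 100 -> D
Bits 101 -> A


Decoded message: AFADA


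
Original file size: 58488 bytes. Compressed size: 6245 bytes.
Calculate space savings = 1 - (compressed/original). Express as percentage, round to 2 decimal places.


ratio = compressed/original = 6245/58488 = 0.106774
savings = 1 - ratio = 1 - 0.106774 = 0.893226
as a percentage: 0.893226 * 100 = 89.32%

Space savings = 1 - 6245/58488 = 89.32%


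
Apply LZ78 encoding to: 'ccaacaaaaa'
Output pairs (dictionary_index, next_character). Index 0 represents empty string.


LZ78 encoding steps:
Dictionary: {0: ''}
Step 1: w='' (idx 0), next='c' -> output (0, 'c'), add 'c' as idx 1
Step 2: w='c' (idx 1), next='a' -> output (1, 'a'), add 'ca' as idx 2
Step 3: w='' (idx 0), next='a' -> output (0, 'a'), add 'a' as idx 3
Step 4: w='ca' (idx 2), next='a' -> output (2, 'a'), add 'caa' as idx 4
Step 5: w='a' (idx 3), next='a' -> output (3, 'a'), add 'aa' as idx 5
Step 6: w='a' (idx 3), end of input -> output (3, '')


Encoded: [(0, 'c'), (1, 'a'), (0, 'a'), (2, 'a'), (3, 'a'), (3, '')]


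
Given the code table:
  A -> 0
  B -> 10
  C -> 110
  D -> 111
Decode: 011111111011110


Decoding:
0 -> A
111 -> D
111 -> D
110 -> C
111 -> D
10 -> B


Result: ADDCDB


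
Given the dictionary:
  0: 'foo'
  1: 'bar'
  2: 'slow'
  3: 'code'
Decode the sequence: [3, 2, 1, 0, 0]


Look up each index in the dictionary:
  3 -> 'code'
  2 -> 'slow'
  1 -> 'bar'
  0 -> 'foo'
  0 -> 'foo'

Decoded: "code slow bar foo foo"


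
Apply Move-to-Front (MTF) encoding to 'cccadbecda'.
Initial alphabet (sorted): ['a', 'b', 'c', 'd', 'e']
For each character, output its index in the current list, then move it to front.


MTF encoding:
'c': index 2 in ['a', 'b', 'c', 'd', 'e'] -> ['c', 'a', 'b', 'd', 'e']
'c': index 0 in ['c', 'a', 'b', 'd', 'e'] -> ['c', 'a', 'b', 'd', 'e']
'c': index 0 in ['c', 'a', 'b', 'd', 'e'] -> ['c', 'a', 'b', 'd', 'e']
'a': index 1 in ['c', 'a', 'b', 'd', 'e'] -> ['a', 'c', 'b', 'd', 'e']
'd': index 3 in ['a', 'c', 'b', 'd', 'e'] -> ['d', 'a', 'c', 'b', 'e']
'b': index 3 in ['d', 'a', 'c', 'b', 'e'] -> ['b', 'd', 'a', 'c', 'e']
'e': index 4 in ['b', 'd', 'a', 'c', 'e'] -> ['e', 'b', 'd', 'a', 'c']
'c': index 4 in ['e', 'b', 'd', 'a', 'c'] -> ['c', 'e', 'b', 'd', 'a']
'd': index 3 in ['c', 'e', 'b', 'd', 'a'] -> ['d', 'c', 'e', 'b', 'a']
'a': index 4 in ['d', 'c', 'e', 'b', 'a'] -> ['a', 'd', 'c', 'e', 'b']


Output: [2, 0, 0, 1, 3, 3, 4, 4, 3, 4]
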